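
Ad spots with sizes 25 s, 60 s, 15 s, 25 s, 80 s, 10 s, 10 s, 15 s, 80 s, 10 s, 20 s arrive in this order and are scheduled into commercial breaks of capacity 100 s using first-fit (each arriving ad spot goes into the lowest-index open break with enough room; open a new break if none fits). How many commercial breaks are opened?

4

  25 → break 1 (new)  [load 25/100]
  60 → break 1  [load 85/100]
  15 → break 1  [load 100/100]
  25 → break 2 (new)  [load 25/100]
  80 → break 3 (new)  [load 80/100]
  10 → break 2  [load 35/100]
  10 → break 2  [load 45/100]
  15 → break 2  [load 60/100]
  80 → break 4 (new)  [load 80/100]
  10 → break 2  [load 70/100]
  20 → break 2  [load 90/100]
4 commercial breaks opened.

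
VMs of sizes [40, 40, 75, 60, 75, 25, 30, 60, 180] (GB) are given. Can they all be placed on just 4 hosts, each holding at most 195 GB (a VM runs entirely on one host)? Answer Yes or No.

Yes

A valid assignment using 4 hosts:
  host 1: 180 = 180
  host 2: 75 + 75 + 40 = 190
  host 3: 60 + 60 + 40 + 30 = 190
  host 4: 25 = 25
Every load is within 195 GB, so 4 hosts suffice.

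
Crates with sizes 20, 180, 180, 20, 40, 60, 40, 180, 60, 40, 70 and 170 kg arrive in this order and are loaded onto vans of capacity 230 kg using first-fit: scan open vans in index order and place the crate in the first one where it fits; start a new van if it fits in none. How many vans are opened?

6

  20 → van 1 (new)  [load 20/230]
  180 → van 1  [load 200/230]
  180 → van 2 (new)  [load 180/230]
  20 → van 1  [load 220/230]
  40 → van 2  [load 220/230]
  60 → van 3 (new)  [load 60/230]
  40 → van 3  [load 100/230]
  180 → van 4 (new)  [load 180/230]
  60 → van 3  [load 160/230]
  40 → van 3  [load 200/230]
  70 → van 5 (new)  [load 70/230]
  170 → van 6 (new)  [load 170/230]
6 vans opened.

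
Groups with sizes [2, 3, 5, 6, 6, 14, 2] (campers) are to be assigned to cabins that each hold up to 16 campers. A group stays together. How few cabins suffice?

Total = 14 + 6 + 6 + 5 + 3 + 2 + 2 = 38 campers.
Lower bound: ⌈38/16⌉ = 3 cabins.
A packing using 3 cabins:
  cabin 1: 14 + 2 = 16
  cabin 2: 6 + 6 + 3 = 15
  cabin 3: 5 + 2 = 7
This matches the lower bound, so 3 is optimal.

3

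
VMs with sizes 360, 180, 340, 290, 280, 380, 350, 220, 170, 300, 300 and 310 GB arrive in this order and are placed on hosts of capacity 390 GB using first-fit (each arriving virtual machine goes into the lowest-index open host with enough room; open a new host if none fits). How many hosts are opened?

  360 → host 1 (new)  [load 360/390]
  180 → host 2 (new)  [load 180/390]
  340 → host 3 (new)  [load 340/390]
  290 → host 4 (new)  [load 290/390]
  280 → host 5 (new)  [load 280/390]
  380 → host 6 (new)  [load 380/390]
  350 → host 7 (new)  [load 350/390]
  220 → host 8 (new)  [load 220/390]
  170 → host 2  [load 350/390]
  300 → host 9 (new)  [load 300/390]
  300 → host 10 (new)  [load 300/390]
  310 → host 11 (new)  [load 310/390]
11 hosts opened.

11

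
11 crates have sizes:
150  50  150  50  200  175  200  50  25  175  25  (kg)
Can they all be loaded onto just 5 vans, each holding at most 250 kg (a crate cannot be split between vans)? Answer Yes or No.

No

Total = 1250 kg; ⌈1250/250⌉ = 5.
6 crates each exceed half the capacity and cannot share a van, forcing at least 6 vans.
At least 6 vans are required, but only 5 are allowed.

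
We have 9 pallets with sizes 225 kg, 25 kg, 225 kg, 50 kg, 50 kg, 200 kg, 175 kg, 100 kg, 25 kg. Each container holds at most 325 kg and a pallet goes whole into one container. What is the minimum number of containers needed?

Total = 225 + 225 + 200 + 175 + 100 + 50 + 50 + 25 + 25 = 1075 kg.
Lower bound: ⌈1075/325⌉ = 4 containers.
A packing using 4 containers:
  container 1: 225 + 100 = 325
  container 2: 225 + 50 + 50 = 325
  container 3: 200 + 25 + 25 = 250
  container 4: 175 = 175
This matches the lower bound, so 4 is optimal.

4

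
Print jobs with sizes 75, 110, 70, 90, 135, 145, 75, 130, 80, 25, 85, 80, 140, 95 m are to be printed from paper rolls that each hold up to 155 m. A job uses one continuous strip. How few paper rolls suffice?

10

Total = 145 + 140 + 135 + 130 + 110 + 95 + 90 + 85 + 80 + 80 + 75 + 75 + 70 + 25 = 1335 m.
Lower bound: ⌈1335/155⌉ = 9 paper rolls.
Also, 10 print jobs each exceed 155/2 m, and no two of those can share a roll, so at least 10 paper rolls are needed.
A packing using 10 paper rolls:
  roll 1: 145 = 145
  roll 2: 140 = 140
  roll 3: 135 = 135
  roll 4: 130 + 25 = 155
  roll 5: 110 = 110
  roll 6: 95 = 95
  roll 7: 90 = 90
  roll 8: 85 + 70 = 155
  roll 9: 80 + 75 = 155
  roll 10: 80 + 75 = 155
This matches the lower bound, so 10 is optimal.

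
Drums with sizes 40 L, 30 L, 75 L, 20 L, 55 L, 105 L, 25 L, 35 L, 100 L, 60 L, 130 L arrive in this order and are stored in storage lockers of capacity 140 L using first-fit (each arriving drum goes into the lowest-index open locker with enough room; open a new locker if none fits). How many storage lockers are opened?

  40 → locker 1 (new)  [load 40/140]
  30 → locker 1  [load 70/140]
  75 → locker 2 (new)  [load 75/140]
  20 → locker 1  [load 90/140]
  55 → locker 2  [load 130/140]
  105 → locker 3 (new)  [load 105/140]
  25 → locker 1  [load 115/140]
  35 → locker 3  [load 140/140]
  100 → locker 4 (new)  [load 100/140]
  60 → locker 5 (new)  [load 60/140]
  130 → locker 6 (new)  [load 130/140]
6 storage lockers opened.

6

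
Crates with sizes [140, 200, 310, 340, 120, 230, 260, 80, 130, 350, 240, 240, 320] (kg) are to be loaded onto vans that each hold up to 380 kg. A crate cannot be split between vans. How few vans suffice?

Total = 350 + 340 + 320 + 310 + 260 + 240 + 240 + 230 + 200 + 140 + 130 + 120 + 80 = 2960 kg.
Lower bound: ⌈2960/380⌉ = 8 vans.
Also, 9 crates each exceed 190 kg, and no two of those can share a van, so at least 9 vans are needed.
A packing using 9 vans:
  van 1: 350 = 350
  van 2: 340 = 340
  van 3: 320 = 320
  van 4: 310 = 310
  van 5: 260 + 120 = 380
  van 6: 240 + 140 = 380
  van 7: 240 + 130 = 370
  van 8: 230 + 80 = 310
  van 9: 200 = 200
This matches the lower bound, so 9 is optimal.

9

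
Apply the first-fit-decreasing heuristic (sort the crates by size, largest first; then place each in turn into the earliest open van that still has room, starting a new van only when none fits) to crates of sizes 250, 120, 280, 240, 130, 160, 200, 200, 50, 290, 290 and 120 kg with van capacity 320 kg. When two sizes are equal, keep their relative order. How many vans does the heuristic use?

Sorted descending: 290, 290, 280, 250, 240, 200, 200, 160, 130, 120, 120, 50.
  290 → van 1 (new)  [load 290/320]
  290 → van 2 (new)  [load 290/320]
  280 → van 3 (new)  [load 280/320]
  250 → van 4 (new)  [load 250/320]
  240 → van 5 (new)  [load 240/320]
  200 → van 6 (new)  [load 200/320]
  200 → van 7 (new)  [load 200/320]
  160 → van 8 (new)  [load 160/320]
  130 → van 8  [load 290/320]
  120 → van 6  [load 320/320]
  120 → van 7  [load 320/320]
  50 → van 4  [load 300/320]
8 vans opened.

8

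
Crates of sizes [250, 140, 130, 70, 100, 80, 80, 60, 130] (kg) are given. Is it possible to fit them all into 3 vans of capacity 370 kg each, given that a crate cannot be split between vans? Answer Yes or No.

Yes

A valid assignment using 3 vans:
  van 1: 250 + 100 = 350
  van 2: 140 + 130 + 80 = 350
  van 3: 130 + 80 + 70 + 60 = 340
Every load is within 370 kg, so 3 vans suffice.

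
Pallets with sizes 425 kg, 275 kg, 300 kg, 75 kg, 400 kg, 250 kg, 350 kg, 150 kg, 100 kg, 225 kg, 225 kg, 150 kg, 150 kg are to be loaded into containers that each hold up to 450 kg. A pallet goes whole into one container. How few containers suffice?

8

Total = 425 + 400 + 350 + 300 + 275 + 250 + 225 + 225 + 150 + 150 + 150 + 100 + 75 = 3075 kg.
Lower bound: ⌈3075/450⌉ = 7 containers.
A packing using 8 containers:
  container 1: 425 = 425
  container 2: 400 = 400
  container 3: 350 + 100 = 450
  container 4: 300 + 150 = 450
  container 5: 275 + 150 = 425
  container 6: 250 + 150 = 400
  container 7: 225 + 225 = 450
  container 8: 75 = 75
No arrangement into 7 containers stays within capacity, so 8 is optimal.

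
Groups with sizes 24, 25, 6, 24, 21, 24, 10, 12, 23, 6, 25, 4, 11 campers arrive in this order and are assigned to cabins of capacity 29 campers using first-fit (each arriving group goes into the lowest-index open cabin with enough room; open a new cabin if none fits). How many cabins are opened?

  24 → cabin 1 (new)  [load 24/29]
  25 → cabin 2 (new)  [load 25/29]
  6 → cabin 3 (new)  [load 6/29]
  24 → cabin 4 (new)  [load 24/29]
  21 → cabin 3  [load 27/29]
  24 → cabin 5 (new)  [load 24/29]
  10 → cabin 6 (new)  [load 10/29]
  12 → cabin 6  [load 22/29]
  23 → cabin 7 (new)  [load 23/29]
  6 → cabin 6  [load 28/29]
  25 → cabin 8 (new)  [load 25/29]
  4 → cabin 1  [load 28/29]
  11 → cabin 9 (new)  [load 11/29]
9 cabins opened.

9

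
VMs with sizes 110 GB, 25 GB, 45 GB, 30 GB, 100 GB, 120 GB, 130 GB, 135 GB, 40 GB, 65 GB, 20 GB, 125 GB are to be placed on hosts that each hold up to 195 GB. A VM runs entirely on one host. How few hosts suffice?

Total = 135 + 130 + 125 + 120 + 110 + 100 + 65 + 45 + 40 + 30 + 25 + 20 = 945 GB.
Lower bound: ⌈945/195⌉ = 5 hosts.
Also, 6 VMs each exceed 195/2 GB, and no two of those can share a host, so at least 6 hosts are needed.
A packing using 6 hosts:
  host 1: 135 + 45 = 180
  host 2: 130 + 65 = 195
  host 3: 125 + 40 + 30 = 195
  host 4: 120 + 25 + 20 = 165
  host 5: 110 = 110
  host 6: 100 = 100
This matches the lower bound, so 6 is optimal.

6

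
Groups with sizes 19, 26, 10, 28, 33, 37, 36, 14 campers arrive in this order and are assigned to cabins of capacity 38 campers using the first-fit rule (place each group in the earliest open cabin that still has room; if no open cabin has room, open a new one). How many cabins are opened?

7

  19 → cabin 1 (new)  [load 19/38]
  26 → cabin 2 (new)  [load 26/38]
  10 → cabin 1  [load 29/38]
  28 → cabin 3 (new)  [load 28/38]
  33 → cabin 4 (new)  [load 33/38]
  37 → cabin 5 (new)  [load 37/38]
  36 → cabin 6 (new)  [load 36/38]
  14 → cabin 7 (new)  [load 14/38]
7 cabins opened.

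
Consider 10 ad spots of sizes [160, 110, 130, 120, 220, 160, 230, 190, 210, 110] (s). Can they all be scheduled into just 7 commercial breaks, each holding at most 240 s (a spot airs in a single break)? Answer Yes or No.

Total = 1640 s; ⌈1640/240⌉ = 7.
The bound of 7 does not rule out 7, but exhaustive search shows no assignment into 7 commercial breaks of capacity 240 s exists — the minimum is 8.

No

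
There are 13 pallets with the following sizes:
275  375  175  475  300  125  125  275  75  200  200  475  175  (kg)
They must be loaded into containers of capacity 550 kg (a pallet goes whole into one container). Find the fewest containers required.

7

Total = 475 + 475 + 375 + 300 + 275 + 275 + 200 + 200 + 175 + 175 + 125 + 125 + 75 = 3250 kg.
Lower bound: ⌈3250/550⌉ = 6 containers.
A packing using 7 containers:
  container 1: 475 + 75 = 550
  container 2: 475 = 475
  container 3: 375 + 175 = 550
  container 4: 300 + 200 = 500
  container 5: 275 + 275 = 550
  container 6: 200 + 175 + 125 = 500
  container 7: 125 = 125
No arrangement into 6 containers stays within capacity, so 7 is optimal.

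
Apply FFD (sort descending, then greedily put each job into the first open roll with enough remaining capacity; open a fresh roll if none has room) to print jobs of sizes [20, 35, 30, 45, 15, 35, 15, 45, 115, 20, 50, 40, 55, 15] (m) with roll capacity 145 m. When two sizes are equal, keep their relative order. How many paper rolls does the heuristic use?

4

Sorted descending: 115, 55, 50, 45, 45, 40, 35, 35, 30, 20, 20, 15, 15, 15.
  115 → roll 1 (new)  [load 115/145]
  55 → roll 2 (new)  [load 55/145]
  50 → roll 2  [load 105/145]
  45 → roll 3 (new)  [load 45/145]
  45 → roll 3  [load 90/145]
  40 → roll 2  [load 145/145]
  35 → roll 3  [load 125/145]
  35 → roll 4 (new)  [load 35/145]
  30 → roll 1  [load 145/145]
  20 → roll 3  [load 145/145]
  20 → roll 4  [load 55/145]
  15 → roll 4  [load 70/145]
  15 → roll 4  [load 85/145]
  15 → roll 4  [load 100/145]
4 paper rolls opened.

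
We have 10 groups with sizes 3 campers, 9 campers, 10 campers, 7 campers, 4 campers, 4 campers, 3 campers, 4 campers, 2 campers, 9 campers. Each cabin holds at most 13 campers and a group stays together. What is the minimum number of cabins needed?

5

Total = 10 + 9 + 9 + 7 + 4 + 4 + 4 + 3 + 3 + 2 = 55 campers.
Lower bound: ⌈55/13⌉ = 5 cabins.
A packing using 5 cabins:
  cabin 1: 10 + 3 = 13
  cabin 2: 9 + 4 = 13
  cabin 3: 9 + 4 = 13
  cabin 4: 7 + 4 + 2 = 13
  cabin 5: 3 = 3
This matches the lower bound, so 5 is optimal.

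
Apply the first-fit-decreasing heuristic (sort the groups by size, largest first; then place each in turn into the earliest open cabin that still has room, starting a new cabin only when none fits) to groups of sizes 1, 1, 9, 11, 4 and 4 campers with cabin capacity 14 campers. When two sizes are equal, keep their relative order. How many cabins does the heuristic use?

3

Sorted descending: 11, 9, 4, 4, 1, 1.
  11 → cabin 1 (new)  [load 11/14]
  9 → cabin 2 (new)  [load 9/14]
  4 → cabin 2  [load 13/14]
  4 → cabin 3 (new)  [load 4/14]
  1 → cabin 1  [load 12/14]
  1 → cabin 1  [load 13/14]
3 cabins opened.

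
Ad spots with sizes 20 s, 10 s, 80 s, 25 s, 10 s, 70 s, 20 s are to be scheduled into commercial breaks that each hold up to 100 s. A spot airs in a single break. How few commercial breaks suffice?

Total = 80 + 70 + 25 + 20 + 20 + 10 + 10 = 235 s.
Lower bound: ⌈235/100⌉ = 3 commercial breaks.
A packing using 3 commercial breaks:
  break 1: 80 + 20 = 100
  break 2: 70 + 25 = 95
  break 3: 20 + 10 + 10 = 40
This matches the lower bound, so 3 is optimal.

3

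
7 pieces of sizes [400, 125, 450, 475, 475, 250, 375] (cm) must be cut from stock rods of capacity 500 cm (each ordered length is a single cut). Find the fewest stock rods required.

6

Total = 475 + 475 + 450 + 400 + 375 + 250 + 125 = 2550 cm.
Lower bound: ⌈2550/500⌉ = 6 stock rods.
A packing using 6 stock rods:
  stock rod 1: 475 = 475
  stock rod 2: 475 = 475
  stock rod 3: 450 = 450
  stock rod 4: 400 = 400
  stock rod 5: 375 + 125 = 500
  stock rod 6: 250 = 250
This matches the lower bound, so 6 is optimal.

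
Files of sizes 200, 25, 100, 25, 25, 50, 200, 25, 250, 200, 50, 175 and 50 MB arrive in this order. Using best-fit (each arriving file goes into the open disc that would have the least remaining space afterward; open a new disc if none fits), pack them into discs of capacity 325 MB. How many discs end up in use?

5

  200 → disc 1 (new)  [load 200/325]
  25 → disc 1  [load 225/325]
  100 → disc 1  [load 325/325]
  25 → disc 2 (new)  [load 25/325]
  25 → disc 2  [load 50/325]
  50 → disc 2  [load 100/325]
  200 → disc 2  [load 300/325]
  25 → disc 2  [load 325/325]
  250 → disc 3 (new)  [load 250/325]
  200 → disc 4 (new)  [load 200/325]
  50 → disc 3  [load 300/325]
  175 → disc 5 (new)  [load 175/325]
  50 → disc 4  [load 250/325]
5 discs opened.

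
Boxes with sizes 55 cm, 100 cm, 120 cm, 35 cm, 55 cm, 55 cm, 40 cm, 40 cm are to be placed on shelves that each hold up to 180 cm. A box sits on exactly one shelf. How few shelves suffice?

Total = 120 + 100 + 55 + 55 + 55 + 40 + 40 + 35 = 500 cm.
Lower bound: ⌈500/180⌉ = 3 shelves.
A packing using 3 shelves:
  shelf 1: 120 + 55 = 175
  shelf 2: 100 + 55 = 155
  shelf 3: 55 + 40 + 40 + 35 = 170
This matches the lower bound, so 3 is optimal.

3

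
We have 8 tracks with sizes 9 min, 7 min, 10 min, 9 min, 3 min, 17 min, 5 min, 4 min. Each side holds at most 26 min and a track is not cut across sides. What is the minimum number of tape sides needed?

Total = 17 + 10 + 9 + 9 + 7 + 5 + 4 + 3 = 64 min.
Lower bound: ⌈64/26⌉ = 3 tape sides.
A packing using 3 tape sides:
  side 1: 17 + 9 = 26
  side 2: 10 + 9 + 7 = 26
  side 3: 5 + 4 + 3 = 12
This matches the lower bound, so 3 is optimal.

3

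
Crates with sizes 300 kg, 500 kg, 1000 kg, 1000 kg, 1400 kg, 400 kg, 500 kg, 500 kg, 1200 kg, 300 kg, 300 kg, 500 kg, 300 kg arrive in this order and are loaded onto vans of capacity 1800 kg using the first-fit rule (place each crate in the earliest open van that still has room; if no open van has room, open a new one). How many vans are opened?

  300 → van 1 (new)  [load 300/1800]
  500 → van 1  [load 800/1800]
  1000 → van 1  [load 1800/1800]
  1000 → van 2 (new)  [load 1000/1800]
  1400 → van 3 (new)  [load 1400/1800]
  400 → van 2  [load 1400/1800]
  500 → van 4 (new)  [load 500/1800]
  500 → van 4  [load 1000/1800]
  1200 → van 5 (new)  [load 1200/1800]
  300 → van 2  [load 1700/1800]
  300 → van 3  [load 1700/1800]
  500 → van 4  [load 1500/1800]
  300 → van 4  [load 1800/1800]
5 vans opened.

5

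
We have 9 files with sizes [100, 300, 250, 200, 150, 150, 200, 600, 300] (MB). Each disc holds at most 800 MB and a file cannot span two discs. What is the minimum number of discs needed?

3

Total = 600 + 300 + 300 + 250 + 200 + 200 + 150 + 150 + 100 = 2250 MB.
Lower bound: ⌈2250/800⌉ = 3 discs.
A packing using 3 discs:
  disc 1: 600 + 200 = 800
  disc 2: 300 + 300 + 200 = 800
  disc 3: 250 + 150 + 150 + 100 = 650
This matches the lower bound, so 3 is optimal.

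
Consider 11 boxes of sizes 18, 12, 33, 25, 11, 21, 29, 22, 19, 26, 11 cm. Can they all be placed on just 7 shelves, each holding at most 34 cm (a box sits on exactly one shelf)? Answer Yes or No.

No

Total = 227 cm; ⌈227/34⌉ = 7.
8 boxes each exceed half the capacity and cannot share a shelf, forcing at least 8 shelves.
At least 8 shelves are required, but only 7 are allowed.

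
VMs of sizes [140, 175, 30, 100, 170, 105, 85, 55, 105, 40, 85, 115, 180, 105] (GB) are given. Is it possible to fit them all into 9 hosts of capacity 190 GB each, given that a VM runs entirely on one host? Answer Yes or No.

Yes

A valid assignment using 9 hosts:
  host 1: 180 = 180
  host 2: 175 = 175
  host 3: 170 = 170
  host 4: 140 + 40 = 180
  host 5: 115 + 55 = 170
  host 6: 105 + 85 = 190
  host 7: 105 + 85 = 190
  host 8: 105 + 30 = 135
  host 9: 100 = 100
Every load is within 190 GB, so 9 hosts suffice.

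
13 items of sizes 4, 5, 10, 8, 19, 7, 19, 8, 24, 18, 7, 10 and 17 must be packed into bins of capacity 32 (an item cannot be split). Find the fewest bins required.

5

Total = 24 + 19 + 19 + 18 + 17 + 10 + 10 + 8 + 8 + 7 + 7 + 5 + 4 = 156.
Lower bound: ⌈156/32⌉ = 5 bins.
A packing using 5 bins:
  bin 1: 24 + 8 = 32
  bin 2: 19 + 10 = 29
  bin 3: 19 + 8 + 5 = 32
  bin 4: 18 + 10 + 4 = 32
  bin 5: 17 + 7 + 7 = 31
This matches the lower bound, so 5 is optimal.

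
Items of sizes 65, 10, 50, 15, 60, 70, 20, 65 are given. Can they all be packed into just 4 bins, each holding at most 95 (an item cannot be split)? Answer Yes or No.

Total = 355; ⌈355/95⌉ = 4.
5 items each exceed half the capacity and cannot share a bin, forcing at least 5 bins.
At least 5 bins are required, but only 4 are allowed.

No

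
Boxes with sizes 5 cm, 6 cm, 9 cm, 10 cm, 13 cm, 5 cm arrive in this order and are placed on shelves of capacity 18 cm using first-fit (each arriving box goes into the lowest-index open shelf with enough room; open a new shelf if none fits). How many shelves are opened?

  5 → shelf 1 (new)  [load 5/18]
  6 → shelf 1  [load 11/18]
  9 → shelf 2 (new)  [load 9/18]
  10 → shelf 3 (new)  [load 10/18]
  13 → shelf 4 (new)  [load 13/18]
  5 → shelf 1  [load 16/18]
4 shelves opened.

4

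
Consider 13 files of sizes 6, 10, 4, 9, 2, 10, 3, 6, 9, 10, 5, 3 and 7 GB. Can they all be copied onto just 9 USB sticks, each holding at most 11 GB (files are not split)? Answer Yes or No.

A valid assignment using 9 USB sticks:
  USB stick 1: 10 = 10
  USB stick 2: 10 = 10
  USB stick 3: 10 = 10
  USB stick 4: 9 + 2 = 11
  USB stick 5: 9 = 9
  USB stick 6: 7 + 4 = 11
  USB stick 7: 6 + 5 = 11
  USB stick 8: 6 + 3 = 9
  USB stick 9: 3 = 3
Every load is within 11 GB, so 9 USB sticks suffice.

Yes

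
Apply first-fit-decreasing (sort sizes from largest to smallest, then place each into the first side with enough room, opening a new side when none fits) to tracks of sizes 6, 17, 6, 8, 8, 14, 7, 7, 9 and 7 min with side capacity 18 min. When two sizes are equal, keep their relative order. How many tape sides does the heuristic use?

6

Sorted descending: 17, 14, 9, 8, 8, 7, 7, 7, 6, 6.
  17 → side 1 (new)  [load 17/18]
  14 → side 2 (new)  [load 14/18]
  9 → side 3 (new)  [load 9/18]
  8 → side 3  [load 17/18]
  8 → side 4 (new)  [load 8/18]
  7 → side 4  [load 15/18]
  7 → side 5 (new)  [load 7/18]
  7 → side 5  [load 14/18]
  6 → side 6 (new)  [load 6/18]
  6 → side 6  [load 12/18]
6 tape sides opened.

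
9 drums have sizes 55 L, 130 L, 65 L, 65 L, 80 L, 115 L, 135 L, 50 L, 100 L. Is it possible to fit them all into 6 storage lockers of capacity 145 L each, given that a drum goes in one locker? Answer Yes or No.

Total = 795 L; ⌈795/145⌉ = 6.
The bound of 6 does not rule out 6, but exhaustive search shows no assignment into 6 storage lockers of capacity 145 L exists — the minimum is 7.

No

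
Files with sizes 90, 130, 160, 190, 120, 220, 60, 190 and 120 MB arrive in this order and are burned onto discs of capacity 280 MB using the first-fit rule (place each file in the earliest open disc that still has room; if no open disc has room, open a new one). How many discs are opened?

6

  90 → disc 1 (new)  [load 90/280]
  130 → disc 1  [load 220/280]
  160 → disc 2 (new)  [load 160/280]
  190 → disc 3 (new)  [load 190/280]
  120 → disc 2  [load 280/280]
  220 → disc 4 (new)  [load 220/280]
  60 → disc 1  [load 280/280]
  190 → disc 5 (new)  [load 190/280]
  120 → disc 6 (new)  [load 120/280]
6 discs opened.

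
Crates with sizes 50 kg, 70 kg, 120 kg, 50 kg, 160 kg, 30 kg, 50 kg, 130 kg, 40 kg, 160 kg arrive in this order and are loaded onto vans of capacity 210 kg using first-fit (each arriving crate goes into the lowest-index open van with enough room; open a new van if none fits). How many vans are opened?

  50 → van 1 (new)  [load 50/210]
  70 → van 1  [load 120/210]
  120 → van 2 (new)  [load 120/210]
  50 → van 1  [load 170/210]
  160 → van 3 (new)  [load 160/210]
  30 → van 1  [load 200/210]
  50 → van 2  [load 170/210]
  130 → van 4 (new)  [load 130/210]
  40 → van 2  [load 210/210]
  160 → van 5 (new)  [load 160/210]
5 vans opened.

5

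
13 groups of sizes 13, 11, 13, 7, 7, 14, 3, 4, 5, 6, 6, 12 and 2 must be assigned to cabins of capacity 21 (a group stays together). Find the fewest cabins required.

5

Total = 14 + 13 + 13 + 12 + 11 + 7 + 7 + 6 + 6 + 5 + 4 + 3 + 2 = 103.
Lower bound: ⌈103/21⌉ = 5 cabins.
A packing using 5 cabins:
  cabin 1: 14 + 7 = 21
  cabin 2: 13 + 7 = 20
  cabin 3: 13 + 6 + 2 = 21
  cabin 4: 12 + 6 + 3 = 21
  cabin 5: 11 + 5 + 4 = 20
This matches the lower bound, so 5 is optimal.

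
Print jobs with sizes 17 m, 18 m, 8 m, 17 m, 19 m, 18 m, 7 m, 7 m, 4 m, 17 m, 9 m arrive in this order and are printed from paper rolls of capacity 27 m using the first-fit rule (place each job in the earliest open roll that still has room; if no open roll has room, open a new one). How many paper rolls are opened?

6

  17 → roll 1 (new)  [load 17/27]
  18 → roll 2 (new)  [load 18/27]
  8 → roll 1  [load 25/27]
  17 → roll 3 (new)  [load 17/27]
  19 → roll 4 (new)  [load 19/27]
  18 → roll 5 (new)  [load 18/27]
  7 → roll 2  [load 25/27]
  7 → roll 3  [load 24/27]
  4 → roll 4  [load 23/27]
  17 → roll 6 (new)  [load 17/27]
  9 → roll 5  [load 27/27]
6 paper rolls opened.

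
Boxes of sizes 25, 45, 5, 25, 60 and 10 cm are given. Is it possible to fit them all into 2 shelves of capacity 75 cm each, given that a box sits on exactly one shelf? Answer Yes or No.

Total = 170 cm; ⌈170/75⌉ = 3.
At least 3 shelves are required, but only 2 are allowed.

No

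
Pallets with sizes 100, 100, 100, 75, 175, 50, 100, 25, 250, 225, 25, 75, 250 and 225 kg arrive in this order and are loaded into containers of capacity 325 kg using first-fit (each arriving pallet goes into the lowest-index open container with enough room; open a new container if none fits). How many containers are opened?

6

  100 → container 1 (new)  [load 100/325]
  100 → container 1  [load 200/325]
  100 → container 1  [load 300/325]
  75 → container 2 (new)  [load 75/325]
  175 → container 2  [load 250/325]
  50 → container 2  [load 300/325]
  100 → container 3 (new)  [load 100/325]
  25 → container 1  [load 325/325]
  250 → container 4 (new)  [load 250/325]
  225 → container 3  [load 325/325]
  25 → container 2  [load 325/325]
  75 → container 4  [load 325/325]
  250 → container 5 (new)  [load 250/325]
  225 → container 6 (new)  [load 225/325]
6 containers opened.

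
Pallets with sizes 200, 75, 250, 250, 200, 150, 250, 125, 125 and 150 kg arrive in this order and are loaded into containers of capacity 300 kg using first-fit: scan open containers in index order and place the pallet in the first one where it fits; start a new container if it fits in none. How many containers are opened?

  200 → container 1 (new)  [load 200/300]
  75 → container 1  [load 275/300]
  250 → container 2 (new)  [load 250/300]
  250 → container 3 (new)  [load 250/300]
  200 → container 4 (new)  [load 200/300]
  150 → container 5 (new)  [load 150/300]
  250 → container 6 (new)  [load 250/300]
  125 → container 5  [load 275/300]
  125 → container 7 (new)  [load 125/300]
  150 → container 7  [load 275/300]
7 containers opened.

7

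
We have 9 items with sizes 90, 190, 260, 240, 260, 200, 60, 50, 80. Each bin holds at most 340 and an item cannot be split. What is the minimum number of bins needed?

5

Total = 260 + 260 + 240 + 200 + 190 + 90 + 80 + 60 + 50 = 1430.
Lower bound: ⌈1430/340⌉ = 5 bins.
A packing using 5 bins:
  bin 1: 260 + 80 = 340
  bin 2: 260 + 60 = 320
  bin 3: 240 + 90 = 330
  bin 4: 200 + 50 = 250
  bin 5: 190 = 190
This matches the lower bound, so 5 is optimal.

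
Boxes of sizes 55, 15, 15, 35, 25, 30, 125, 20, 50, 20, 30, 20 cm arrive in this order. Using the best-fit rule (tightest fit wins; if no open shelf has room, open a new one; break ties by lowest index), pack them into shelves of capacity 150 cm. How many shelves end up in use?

3

  55 → shelf 1 (new)  [load 55/150]
  15 → shelf 1  [load 70/150]
  15 → shelf 1  [load 85/150]
  35 → shelf 1  [load 120/150]
  25 → shelf 1  [load 145/150]
  30 → shelf 2 (new)  [load 30/150]
  125 → shelf 3 (new)  [load 125/150]
  20 → shelf 3  [load 145/150]
  50 → shelf 2  [load 80/150]
  20 → shelf 2  [load 100/150]
  30 → shelf 2  [load 130/150]
  20 → shelf 2  [load 150/150]
3 shelves opened.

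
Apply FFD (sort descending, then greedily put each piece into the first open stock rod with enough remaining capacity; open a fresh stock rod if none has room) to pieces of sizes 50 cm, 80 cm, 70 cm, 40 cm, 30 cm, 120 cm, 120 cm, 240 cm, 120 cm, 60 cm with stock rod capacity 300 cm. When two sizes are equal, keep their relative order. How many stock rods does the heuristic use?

4

Sorted descending: 240, 120, 120, 120, 80, 70, 60, 50, 40, 30.
  240 → stock rod 1 (new)  [load 240/300]
  120 → stock rod 2 (new)  [load 120/300]
  120 → stock rod 2  [load 240/300]
  120 → stock rod 3 (new)  [load 120/300]
  80 → stock rod 3  [load 200/300]
  70 → stock rod 3  [load 270/300]
  60 → stock rod 1  [load 300/300]
  50 → stock rod 2  [load 290/300]
  40 → stock rod 4 (new)  [load 40/300]
  30 → stock rod 3  [load 300/300]
4 stock rods opened.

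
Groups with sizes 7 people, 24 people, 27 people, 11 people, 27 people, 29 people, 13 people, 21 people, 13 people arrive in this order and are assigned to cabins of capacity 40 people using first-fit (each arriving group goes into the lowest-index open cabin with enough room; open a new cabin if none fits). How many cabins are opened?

  7 → cabin 1 (new)  [load 7/40]
  24 → cabin 1  [load 31/40]
  27 → cabin 2 (new)  [load 27/40]
  11 → cabin 2  [load 38/40]
  27 → cabin 3 (new)  [load 27/40]
  29 → cabin 4 (new)  [load 29/40]
  13 → cabin 3  [load 40/40]
  21 → cabin 5 (new)  [load 21/40]
  13 → cabin 5  [load 34/40]
5 cabins opened.

5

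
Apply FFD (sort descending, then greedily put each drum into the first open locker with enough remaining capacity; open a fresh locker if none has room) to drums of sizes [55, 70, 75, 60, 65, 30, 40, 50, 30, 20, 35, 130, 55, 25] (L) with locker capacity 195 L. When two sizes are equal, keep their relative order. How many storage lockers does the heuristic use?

4

Sorted descending: 130, 75, 70, 65, 60, 55, 55, 50, 40, 35, 30, 30, 25, 20.
  130 → locker 1 (new)  [load 130/195]
  75 → locker 2 (new)  [load 75/195]
  70 → locker 2  [load 145/195]
  65 → locker 1  [load 195/195]
  60 → locker 3 (new)  [load 60/195]
  55 → locker 3  [load 115/195]
  55 → locker 3  [load 170/195]
  50 → locker 2  [load 195/195]
  40 → locker 4 (new)  [load 40/195]
  35 → locker 4  [load 75/195]
  30 → locker 4  [load 105/195]
  30 → locker 4  [load 135/195]
  25 → locker 3  [load 195/195]
  20 → locker 4  [load 155/195]
4 storage lockers opened.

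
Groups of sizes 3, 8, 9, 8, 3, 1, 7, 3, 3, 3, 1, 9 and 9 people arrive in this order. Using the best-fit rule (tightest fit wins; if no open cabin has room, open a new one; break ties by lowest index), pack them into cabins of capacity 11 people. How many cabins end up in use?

7

  3 → cabin 1 (new)  [load 3/11]
  8 → cabin 1  [load 11/11]
  9 → cabin 2 (new)  [load 9/11]
  8 → cabin 3 (new)  [load 8/11]
  3 → cabin 3  [load 11/11]
  1 → cabin 2  [load 10/11]
  7 → cabin 4 (new)  [load 7/11]
  3 → cabin 4  [load 10/11]
  3 → cabin 5 (new)  [load 3/11]
  3 → cabin 5  [load 6/11]
  1 → cabin 2  [load 11/11]
  9 → cabin 6 (new)  [load 9/11]
  9 → cabin 7 (new)  [load 9/11]
7 cabins opened.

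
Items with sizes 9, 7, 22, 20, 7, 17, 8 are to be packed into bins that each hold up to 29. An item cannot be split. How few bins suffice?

4

Total = 22 + 20 + 17 + 9 + 8 + 7 + 7 = 90.
Lower bound: ⌈90/29⌉ = 4 bins.
A packing using 4 bins:
  bin 1: 22 + 7 = 29
  bin 2: 20 + 9 = 29
  bin 3: 17 + 8 = 25
  bin 4: 7 = 7
This matches the lower bound, so 4 is optimal.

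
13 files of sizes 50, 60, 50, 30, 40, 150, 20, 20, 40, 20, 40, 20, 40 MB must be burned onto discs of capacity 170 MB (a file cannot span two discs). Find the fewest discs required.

Total = 150 + 60 + 50 + 50 + 40 + 40 + 40 + 40 + 30 + 20 + 20 + 20 + 20 = 580 MB.
Lower bound: ⌈580/170⌉ = 4 discs.
A packing using 4 discs:
  disc 1: 150 + 20 = 170
  disc 2: 60 + 50 + 50 = 160
  disc 3: 40 + 40 + 40 + 40 = 160
  disc 4: 30 + 20 + 20 + 20 = 90
This matches the lower bound, so 4 is optimal.

4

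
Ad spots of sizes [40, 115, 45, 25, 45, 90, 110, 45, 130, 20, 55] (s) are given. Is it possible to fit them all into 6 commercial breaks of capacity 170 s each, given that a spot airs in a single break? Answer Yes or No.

A valid assignment using 5 commercial breaks:
  break 1: 130 + 40 = 170
  break 2: 115 + 55 = 170
  break 3: 110 + 45 = 155
  break 4: 90 + 45 + 25 = 160
  break 5: 45 + 20 = 65
That uses only 5 ≤ 6, so 6 commercial breaks are enough.

Yes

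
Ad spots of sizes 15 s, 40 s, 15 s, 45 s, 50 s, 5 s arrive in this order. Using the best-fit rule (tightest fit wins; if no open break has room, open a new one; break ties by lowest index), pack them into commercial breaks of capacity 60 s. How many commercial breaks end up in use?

3

  15 → break 1 (new)  [load 15/60]
  40 → break 1  [load 55/60]
  15 → break 2 (new)  [load 15/60]
  45 → break 2  [load 60/60]
  50 → break 3 (new)  [load 50/60]
  5 → break 1  [load 60/60]
3 commercial breaks opened.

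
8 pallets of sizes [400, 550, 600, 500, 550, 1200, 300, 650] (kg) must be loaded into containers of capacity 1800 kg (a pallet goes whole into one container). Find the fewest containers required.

3

Total = 1200 + 650 + 600 + 550 + 550 + 500 + 400 + 300 = 4750 kg.
Lower bound: ⌈4750/1800⌉ = 3 containers.
A packing using 3 containers:
  container 1: 1200 + 600 = 1800
  container 2: 650 + 550 + 550 = 1750
  container 3: 500 + 400 + 300 = 1200
This matches the lower bound, so 3 is optimal.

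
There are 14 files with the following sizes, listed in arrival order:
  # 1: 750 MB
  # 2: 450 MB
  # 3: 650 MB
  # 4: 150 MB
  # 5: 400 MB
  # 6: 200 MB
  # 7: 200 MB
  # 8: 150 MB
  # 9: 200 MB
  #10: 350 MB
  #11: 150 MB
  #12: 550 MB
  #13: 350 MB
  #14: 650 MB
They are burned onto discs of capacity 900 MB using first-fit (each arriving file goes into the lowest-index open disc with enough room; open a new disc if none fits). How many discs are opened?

7

  750 → disc 1 (new)  [load 750/900]
  450 → disc 2 (new)  [load 450/900]
  650 → disc 3 (new)  [load 650/900]
  150 → disc 1  [load 900/900]
  400 → disc 2  [load 850/900]
  200 → disc 3  [load 850/900]
  200 → disc 4 (new)  [load 200/900]
  150 → disc 4  [load 350/900]
  200 → disc 4  [load 550/900]
  350 → disc 4  [load 900/900]
  150 → disc 5 (new)  [load 150/900]
  550 → disc 5  [load 700/900]
  350 → disc 6 (new)  [load 350/900]
  650 → disc 7 (new)  [load 650/900]
7 discs opened.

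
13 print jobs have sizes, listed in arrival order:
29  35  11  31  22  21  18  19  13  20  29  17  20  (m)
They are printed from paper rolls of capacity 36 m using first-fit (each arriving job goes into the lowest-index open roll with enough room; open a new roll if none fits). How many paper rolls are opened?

  29 → roll 1 (new)  [load 29/36]
  35 → roll 2 (new)  [load 35/36]
  11 → roll 3 (new)  [load 11/36]
  31 → roll 4 (new)  [load 31/36]
  22 → roll 3  [load 33/36]
  21 → roll 5 (new)  [load 21/36]
  18 → roll 6 (new)  [load 18/36]
  19 → roll 7 (new)  [load 19/36]
  13 → roll 5  [load 34/36]
  20 → roll 8 (new)  [load 20/36]
  29 → roll 9 (new)  [load 29/36]
  17 → roll 6  [load 35/36]
  20 → roll 10 (new)  [load 20/36]
10 paper rolls opened.

10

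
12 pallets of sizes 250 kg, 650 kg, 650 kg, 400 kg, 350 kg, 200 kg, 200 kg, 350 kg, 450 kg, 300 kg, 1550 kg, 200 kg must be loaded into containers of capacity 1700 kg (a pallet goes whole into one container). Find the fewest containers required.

4

Total = 1550 + 650 + 650 + 450 + 400 + 350 + 350 + 300 + 250 + 200 + 200 + 200 = 5550 kg.
Lower bound: ⌈5550/1700⌉ = 4 containers.
A packing using 4 containers:
  container 1: 1550 = 1550
  container 2: 650 + 650 + 400 = 1700
  container 3: 450 + 350 + 350 + 300 + 250 = 1700
  container 4: 200 + 200 + 200 = 600
This matches the lower bound, so 4 is optimal.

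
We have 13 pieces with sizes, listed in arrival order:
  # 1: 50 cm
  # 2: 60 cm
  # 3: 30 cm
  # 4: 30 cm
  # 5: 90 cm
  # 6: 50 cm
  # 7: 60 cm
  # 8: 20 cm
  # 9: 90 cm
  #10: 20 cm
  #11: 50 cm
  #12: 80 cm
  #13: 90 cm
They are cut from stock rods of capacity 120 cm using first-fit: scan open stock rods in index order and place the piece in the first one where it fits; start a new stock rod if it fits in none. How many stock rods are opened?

  50 → stock rod 1 (new)  [load 50/120]
  60 → stock rod 1  [load 110/120]
  30 → stock rod 2 (new)  [load 30/120]
  30 → stock rod 2  [load 60/120]
  90 → stock rod 3 (new)  [load 90/120]
  50 → stock rod 2  [load 110/120]
  60 → stock rod 4 (new)  [load 60/120]
  20 → stock rod 3  [load 110/120]
  90 → stock rod 5 (new)  [load 90/120]
  20 → stock rod 4  [load 80/120]
  50 → stock rod 6 (new)  [load 50/120]
  80 → stock rod 7 (new)  [load 80/120]
  90 → stock rod 8 (new)  [load 90/120]
8 stock rods opened.

8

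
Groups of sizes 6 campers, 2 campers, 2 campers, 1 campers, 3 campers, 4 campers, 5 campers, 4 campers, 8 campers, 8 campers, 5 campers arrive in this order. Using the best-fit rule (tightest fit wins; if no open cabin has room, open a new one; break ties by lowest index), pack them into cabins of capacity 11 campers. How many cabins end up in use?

  6 → cabin 1 (new)  [load 6/11]
  2 → cabin 1  [load 8/11]
  2 → cabin 1  [load 10/11]
  1 → cabin 1  [load 11/11]
  3 → cabin 2 (new)  [load 3/11]
  4 → cabin 2  [load 7/11]
  5 → cabin 3 (new)  [load 5/11]
  4 → cabin 2  [load 11/11]
  8 → cabin 4 (new)  [load 8/11]
  8 → cabin 5 (new)  [load 8/11]
  5 → cabin 3  [load 10/11]
5 cabins opened.

5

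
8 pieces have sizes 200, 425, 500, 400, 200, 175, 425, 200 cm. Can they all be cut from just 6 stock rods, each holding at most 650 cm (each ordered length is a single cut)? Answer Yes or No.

Yes

A valid assignment using 5 stock rods:
  stock rod 1: 500 = 500
  stock rod 2: 425 + 200 = 625
  stock rod 3: 425 + 200 = 625
  stock rod 4: 400 + 200 = 600
  stock rod 5: 175 = 175
That uses only 5 ≤ 6, so 6 stock rods are enough.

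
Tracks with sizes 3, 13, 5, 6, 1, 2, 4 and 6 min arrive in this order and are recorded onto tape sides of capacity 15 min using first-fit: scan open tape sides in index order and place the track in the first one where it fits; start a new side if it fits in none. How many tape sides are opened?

3

  3 → side 1 (new)  [load 3/15]
  13 → side 2 (new)  [load 13/15]
  5 → side 1  [load 8/15]
  6 → side 1  [load 14/15]
  1 → side 1  [load 15/15]
  2 → side 2  [load 15/15]
  4 → side 3 (new)  [load 4/15]
  6 → side 3  [load 10/15]
3 tape sides opened.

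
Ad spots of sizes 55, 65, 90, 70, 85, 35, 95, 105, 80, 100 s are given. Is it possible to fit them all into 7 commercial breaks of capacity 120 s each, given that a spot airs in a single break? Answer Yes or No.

No

Total = 780 s; ⌈780/120⌉ = 7.
8 ad spots each exceed half the capacity and cannot share a break, forcing at least 8 commercial breaks.
At least 8 commercial breaks are required, but only 7 are allowed.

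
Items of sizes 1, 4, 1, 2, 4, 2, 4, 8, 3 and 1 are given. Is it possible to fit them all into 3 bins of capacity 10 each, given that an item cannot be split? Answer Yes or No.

A valid assignment using 3 bins:
  bin 1: 8 + 2 = 10
  bin 2: 4 + 4 + 2 = 10
  bin 3: 4 + 3 + 1 + 1 + 1 = 10
Every load is within 10, so 3 bins suffice.

Yes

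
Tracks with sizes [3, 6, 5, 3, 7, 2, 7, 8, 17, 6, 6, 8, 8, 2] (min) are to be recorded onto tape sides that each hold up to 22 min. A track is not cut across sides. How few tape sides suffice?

4

Total = 17 + 8 + 8 + 8 + 7 + 7 + 6 + 6 + 6 + 5 + 3 + 3 + 2 + 2 = 88 min.
Lower bound: ⌈88/22⌉ = 4 tape sides.
A packing using 4 tape sides:
  side 1: 17 + 5 = 22
  side 2: 8 + 8 + 6 = 22
  side 3: 8 + 7 + 7 = 22
  side 4: 6 + 6 + 3 + 3 + 2 + 2 = 22
This matches the lower bound, so 4 is optimal.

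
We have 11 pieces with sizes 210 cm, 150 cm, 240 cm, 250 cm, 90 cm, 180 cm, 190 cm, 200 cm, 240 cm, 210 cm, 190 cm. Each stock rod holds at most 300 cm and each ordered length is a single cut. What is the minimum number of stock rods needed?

10

Total = 250 + 240 + 240 + 210 + 210 + 200 + 190 + 190 + 180 + 150 + 90 = 2150 cm.
Lower bound: ⌈2150/300⌉ = 8 stock rods.
Also, 9 pieces each exceed 150 cm, and no two of those can share a stock rod, so at least 9 stock rods are needed.
A packing using 10 stock rods:
  stock rod 1: 250 = 250
  stock rod 2: 240 = 240
  stock rod 3: 240 = 240
  stock rod 4: 210 + 90 = 300
  stock rod 5: 210 = 210
  stock rod 6: 200 = 200
  stock rod 7: 190 = 190
  stock rod 8: 190 = 190
  stock rod 9: 180 = 180
  stock rod 10: 150 = 150
No arrangement into 9 stock rods stays within capacity, so 10 is optimal.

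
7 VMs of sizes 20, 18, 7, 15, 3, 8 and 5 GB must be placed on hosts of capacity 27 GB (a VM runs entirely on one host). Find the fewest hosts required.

3

Total = 20 + 18 + 15 + 8 + 7 + 5 + 3 = 76 GB.
Lower bound: ⌈76/27⌉ = 3 hosts.
A packing using 3 hosts:
  host 1: 20 + 7 = 27
  host 2: 18 + 8 = 26
  host 3: 15 + 5 + 3 = 23
This matches the lower bound, so 3 is optimal.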